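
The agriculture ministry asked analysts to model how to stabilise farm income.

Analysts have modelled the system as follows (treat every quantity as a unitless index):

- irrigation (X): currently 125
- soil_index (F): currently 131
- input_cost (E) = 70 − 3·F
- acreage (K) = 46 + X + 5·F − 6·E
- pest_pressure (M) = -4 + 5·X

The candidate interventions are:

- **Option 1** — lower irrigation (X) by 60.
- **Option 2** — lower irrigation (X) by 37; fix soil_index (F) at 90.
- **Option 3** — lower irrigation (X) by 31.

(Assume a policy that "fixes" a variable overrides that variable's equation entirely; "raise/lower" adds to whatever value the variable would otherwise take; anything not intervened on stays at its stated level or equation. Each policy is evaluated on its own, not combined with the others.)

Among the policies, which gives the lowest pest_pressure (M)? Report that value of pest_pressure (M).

Option 1 (X − 60):
  X = 125 − 60 = 65
  M = -4 + 5·65 = 321
Option 2 (X − 37, F := 90):
  X = 125 − 37 = 88
  M = -4 + 5·88 = 436
Option 3 (X − 31):
  X = 125 − 31 = 94
  M = -4 + 5·94 = 466
Comparing — Option 1: M=321, Option 2: M=436, Option 3: M=466. Lowest is 321 (Option 1).

321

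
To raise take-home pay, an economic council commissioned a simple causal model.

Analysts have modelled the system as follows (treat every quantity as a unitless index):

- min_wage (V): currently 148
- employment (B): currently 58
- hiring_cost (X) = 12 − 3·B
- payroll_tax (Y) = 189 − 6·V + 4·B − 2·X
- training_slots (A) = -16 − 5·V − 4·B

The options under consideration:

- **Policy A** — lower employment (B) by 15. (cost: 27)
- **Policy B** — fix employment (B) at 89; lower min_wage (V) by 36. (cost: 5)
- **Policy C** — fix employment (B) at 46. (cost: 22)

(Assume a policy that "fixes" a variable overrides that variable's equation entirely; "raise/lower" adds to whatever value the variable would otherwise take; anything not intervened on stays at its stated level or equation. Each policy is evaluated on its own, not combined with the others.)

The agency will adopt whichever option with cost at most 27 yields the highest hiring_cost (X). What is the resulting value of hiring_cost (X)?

Policy A (B − 15):
  B = 58 − 15 = 43
  X = 12 − 3·43 = -117
Policy B (B := 89, V − 36):
  B = 89
  X = 12 − 3·89 = -255
Policy C (B := 46):
  B = 46
  X = 12 − 3·46 = -126
Comparing — Policy A: X=-117, Policy B: X=-255, Policy C: X=-126. Highest is -117 (Policy A).

-117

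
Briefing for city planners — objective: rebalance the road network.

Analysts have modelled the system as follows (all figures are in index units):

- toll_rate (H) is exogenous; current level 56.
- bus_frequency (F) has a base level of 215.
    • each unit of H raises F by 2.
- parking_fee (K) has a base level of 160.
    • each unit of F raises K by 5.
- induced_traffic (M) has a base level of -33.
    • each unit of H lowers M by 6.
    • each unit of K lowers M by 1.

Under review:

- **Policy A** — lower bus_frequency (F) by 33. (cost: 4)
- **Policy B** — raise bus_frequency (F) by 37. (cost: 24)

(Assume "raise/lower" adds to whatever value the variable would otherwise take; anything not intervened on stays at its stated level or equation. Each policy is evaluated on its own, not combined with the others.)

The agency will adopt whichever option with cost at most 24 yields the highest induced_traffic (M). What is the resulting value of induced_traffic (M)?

Policy A (F − 33):
  H = 56
  F = 215 + 2·56 (−33 from intervention) = 294
  K = 160 + 5·294 = 1630
  M = -33 − 6·56 − 1630 = -1999
Policy B (F + 37):
  H = 56
  F = 215 + 2·56 (+37 from intervention) = 364
  K = 160 + 5·364 = 1980
  M = -33 − 6·56 − 1980 = -2349
Comparing — Policy A: M=-1999, Policy B: M=-2349. Highest is -1999 (Policy A).

-1999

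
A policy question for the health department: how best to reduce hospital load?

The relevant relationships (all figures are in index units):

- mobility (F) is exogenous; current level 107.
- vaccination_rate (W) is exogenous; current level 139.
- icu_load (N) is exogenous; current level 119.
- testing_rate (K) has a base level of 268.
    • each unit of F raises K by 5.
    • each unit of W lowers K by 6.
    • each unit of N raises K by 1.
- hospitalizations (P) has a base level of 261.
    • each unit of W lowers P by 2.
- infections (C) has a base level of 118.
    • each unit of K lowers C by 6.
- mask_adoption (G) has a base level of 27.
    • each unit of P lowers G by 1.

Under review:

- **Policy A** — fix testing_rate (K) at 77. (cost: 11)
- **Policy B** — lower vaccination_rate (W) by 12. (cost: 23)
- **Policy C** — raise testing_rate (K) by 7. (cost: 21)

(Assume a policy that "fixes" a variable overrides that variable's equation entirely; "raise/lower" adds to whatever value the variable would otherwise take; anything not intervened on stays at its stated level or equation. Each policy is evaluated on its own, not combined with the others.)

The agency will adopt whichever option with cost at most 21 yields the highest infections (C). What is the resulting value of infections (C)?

-344

Policy A (K := 77):
  F = 107
  W = 139
  N = 119
  K = 77
  C = 118 − 6·77 = -344
Policy C (K + 7):
  F = 107
  W = 139
  N = 119
  K = 268 + 5·107 − 6·139 + 119 (+7 from intervention) = 95
  C = 118 − 6·95 = -452
Comparing — Policy A: C=-344, Policy C: C=-452. Highest is -344 (Policy A).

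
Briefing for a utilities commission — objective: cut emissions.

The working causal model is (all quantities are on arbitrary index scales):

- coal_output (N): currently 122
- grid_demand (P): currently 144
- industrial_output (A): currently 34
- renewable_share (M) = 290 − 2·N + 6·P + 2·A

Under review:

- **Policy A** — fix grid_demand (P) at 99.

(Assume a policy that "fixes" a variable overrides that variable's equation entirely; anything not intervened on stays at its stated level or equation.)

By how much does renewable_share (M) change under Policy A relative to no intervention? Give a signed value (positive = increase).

Baseline:
  N = 122
  P = 144
  A = 34
  M = 290 − 2·122 + 6·144 + 2·34 = 978
Policy A (P := 99):
  N = 122
  P = 99
  A = 34
  M = 290 − 2·122 + 6·99 + 2·34 = 708
Change in M: 708 − 978 = -270

-270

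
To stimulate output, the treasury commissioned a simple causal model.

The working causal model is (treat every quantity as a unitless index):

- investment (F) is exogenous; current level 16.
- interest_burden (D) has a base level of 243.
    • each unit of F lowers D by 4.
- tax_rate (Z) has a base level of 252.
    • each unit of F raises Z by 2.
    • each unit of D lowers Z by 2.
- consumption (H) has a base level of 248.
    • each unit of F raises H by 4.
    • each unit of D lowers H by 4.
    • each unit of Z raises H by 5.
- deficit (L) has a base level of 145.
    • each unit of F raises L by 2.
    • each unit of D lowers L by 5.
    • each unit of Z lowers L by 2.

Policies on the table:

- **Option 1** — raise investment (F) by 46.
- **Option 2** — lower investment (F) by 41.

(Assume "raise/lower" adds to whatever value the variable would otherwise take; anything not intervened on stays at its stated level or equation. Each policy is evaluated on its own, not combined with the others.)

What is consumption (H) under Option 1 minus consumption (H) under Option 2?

6090

Option 1 (F + 46):
  F = 16 + 46 = 62
  D = 243 − 4·62 = -5
  Z = 252 + 2·62 − 2·(-5) = 386
  H = 248 + 4·62 − 4·(-5) + 5·386 = 2446
Option 2 (F − 41):
  F = 16 − 41 = -25
  D = 243 − 4·(-25) = 343
  Z = 252 + 2·(-25) − 2·343 = -484
  H = 248 + 4·(-25) − 4·343 + 5·(-484) = -3644
H: 2446 − (-3644) = 6090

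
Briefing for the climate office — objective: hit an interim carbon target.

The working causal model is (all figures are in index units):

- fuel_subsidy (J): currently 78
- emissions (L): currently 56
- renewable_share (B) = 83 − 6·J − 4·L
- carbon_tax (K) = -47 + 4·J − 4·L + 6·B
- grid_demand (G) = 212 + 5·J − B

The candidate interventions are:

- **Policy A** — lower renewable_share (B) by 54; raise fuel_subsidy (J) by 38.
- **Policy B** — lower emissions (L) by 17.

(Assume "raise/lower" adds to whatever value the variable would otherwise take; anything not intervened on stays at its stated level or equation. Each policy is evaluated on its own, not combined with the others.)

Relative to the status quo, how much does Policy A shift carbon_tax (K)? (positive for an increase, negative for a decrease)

Baseline:
  J = 78
  L = 56
  B = 83 − 6·78 − 4·56 = -609
  K = -47 + 4·78 − 4·56 + 6·(-609) = -3613
Policy A (B − 54, J + 38):
  J = 78 + 38 = 116
  L = 56
  B = 83 − 6·116 − 4·56 (−54 from intervention) = -891
  K = -47 + 4·116 − 4·56 + 6·(-891) = -5153
Change in K: -5153 − (-3613) = -1540

-1540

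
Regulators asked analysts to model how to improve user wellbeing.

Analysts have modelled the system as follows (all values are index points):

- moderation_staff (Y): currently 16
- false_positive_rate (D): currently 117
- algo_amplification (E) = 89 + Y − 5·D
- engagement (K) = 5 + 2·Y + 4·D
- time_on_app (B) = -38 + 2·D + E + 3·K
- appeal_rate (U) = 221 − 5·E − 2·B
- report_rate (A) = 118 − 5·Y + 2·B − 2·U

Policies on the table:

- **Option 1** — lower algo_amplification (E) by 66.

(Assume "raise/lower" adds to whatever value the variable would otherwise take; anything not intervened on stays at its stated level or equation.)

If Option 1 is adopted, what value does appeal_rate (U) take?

621

Option 1 (E − 66):
  Y = 16
  D = 117
  E = 89 + 16 − 5·117 (−66 from intervention) = -546
  K = 5 + 2·16 + 4·117 = 505
  B = -38 + 2·117 + (-546) + 3·505 = 1165
  U = 221 − 5·(-546) − 2·1165 = 621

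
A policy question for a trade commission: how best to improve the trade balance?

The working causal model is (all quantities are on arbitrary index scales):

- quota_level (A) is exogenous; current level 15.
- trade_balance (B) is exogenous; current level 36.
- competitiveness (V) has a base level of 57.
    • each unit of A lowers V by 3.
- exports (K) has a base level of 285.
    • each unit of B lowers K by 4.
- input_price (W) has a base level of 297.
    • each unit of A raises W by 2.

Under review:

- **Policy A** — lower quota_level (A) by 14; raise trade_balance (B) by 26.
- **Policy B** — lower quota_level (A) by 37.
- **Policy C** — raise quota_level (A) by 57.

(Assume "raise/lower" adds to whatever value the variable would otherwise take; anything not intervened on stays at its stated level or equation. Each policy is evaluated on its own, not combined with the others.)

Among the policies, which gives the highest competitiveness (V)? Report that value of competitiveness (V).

123

Policy A (A − 14, B + 26):
  A = 15 − 14 = 1
  V = 57 − 3·1 = 54
Policy B (A − 37):
  A = 15 − 37 = -22
  V = 57 − 3·(-22) = 123
Policy C (A + 57):
  A = 15 + 57 = 72
  V = 57 − 3·72 = -159
Comparing — Policy A: V=54, Policy B: V=123, Policy C: V=-159. Highest is 123 (Policy B).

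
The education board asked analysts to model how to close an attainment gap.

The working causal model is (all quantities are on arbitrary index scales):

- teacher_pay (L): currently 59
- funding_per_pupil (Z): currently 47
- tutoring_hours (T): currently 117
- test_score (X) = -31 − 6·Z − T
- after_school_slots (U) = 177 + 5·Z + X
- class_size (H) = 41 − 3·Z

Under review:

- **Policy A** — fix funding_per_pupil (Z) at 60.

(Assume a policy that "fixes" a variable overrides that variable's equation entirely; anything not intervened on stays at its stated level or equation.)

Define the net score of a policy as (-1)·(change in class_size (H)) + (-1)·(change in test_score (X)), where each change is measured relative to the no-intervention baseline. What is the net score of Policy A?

117

Baseline:
  Z = 47
  T = 117
  X = -31 − 6·47 − 117 = -430
  H = 41 − 3·47 = -100
Policy A (Z := 60):
  Z = 60
  T = 117
  X = -31 − 6·60 − 117 = -508
  H = 41 − 3·60 = -139
ΔH = -139 − (-100) = -39; ΔX = -508 − (-430) = -78
Score = (-1)·(-39) + (-1)·(-78) = 117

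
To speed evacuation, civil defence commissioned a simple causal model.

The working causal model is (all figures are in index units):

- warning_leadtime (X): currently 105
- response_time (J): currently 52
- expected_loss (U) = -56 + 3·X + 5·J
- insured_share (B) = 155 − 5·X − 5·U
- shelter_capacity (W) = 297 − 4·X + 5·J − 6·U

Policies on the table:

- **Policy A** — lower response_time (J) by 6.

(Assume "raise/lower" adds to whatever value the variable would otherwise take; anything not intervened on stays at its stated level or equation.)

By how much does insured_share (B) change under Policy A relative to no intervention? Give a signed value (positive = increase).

Baseline:
  X = 105
  J = 52
  U = -56 + 3·105 + 5·52 = 519
  B = 155 − 5·105 − 5·519 = -2965
Policy A (J − 6):
  X = 105
  J = 52 − 6 = 46
  U = -56 + 3·105 + 5·46 = 489
  B = 155 − 5·105 − 5·489 = -2815
Change in B: -2815 − (-2965) = 150

150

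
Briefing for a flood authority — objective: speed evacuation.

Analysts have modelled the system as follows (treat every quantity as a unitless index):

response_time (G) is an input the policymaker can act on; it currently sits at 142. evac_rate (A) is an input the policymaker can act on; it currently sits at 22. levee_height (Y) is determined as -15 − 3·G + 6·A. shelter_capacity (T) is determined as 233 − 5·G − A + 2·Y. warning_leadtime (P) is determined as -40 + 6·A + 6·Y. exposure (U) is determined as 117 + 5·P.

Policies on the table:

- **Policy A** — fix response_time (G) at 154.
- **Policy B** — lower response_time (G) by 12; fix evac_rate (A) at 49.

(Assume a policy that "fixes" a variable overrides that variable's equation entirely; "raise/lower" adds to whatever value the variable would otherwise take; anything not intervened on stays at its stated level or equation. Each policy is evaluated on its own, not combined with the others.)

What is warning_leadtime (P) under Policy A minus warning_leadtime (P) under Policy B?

-1566

Policy A (G := 154):
  G = 154
  A = 22
  Y = -15 − 3·154 + 6·22 = -345
  P = -40 + 6·22 + 6·(-345) = -1978
Policy B (G − 12, A := 49):
  G = 142 − 12 = 130
  A = 49
  Y = -15 − 3·130 + 6·49 = -111
  P = -40 + 6·49 + 6·(-111) = -412
P: -1978 − (-412) = -1566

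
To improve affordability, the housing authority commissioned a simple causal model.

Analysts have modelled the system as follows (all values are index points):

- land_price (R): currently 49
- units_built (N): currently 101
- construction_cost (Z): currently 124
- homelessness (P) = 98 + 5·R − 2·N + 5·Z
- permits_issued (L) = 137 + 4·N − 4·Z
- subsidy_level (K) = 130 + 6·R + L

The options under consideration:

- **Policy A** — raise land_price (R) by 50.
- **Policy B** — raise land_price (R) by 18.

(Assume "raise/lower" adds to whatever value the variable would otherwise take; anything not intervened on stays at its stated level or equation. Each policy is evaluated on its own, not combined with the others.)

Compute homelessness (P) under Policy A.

1011

Policy A (R + 50):
  R = 49 + 50 = 99
  N = 101
  Z = 124
  P = 98 + 5·99 − 2·101 + 5·124 = 1011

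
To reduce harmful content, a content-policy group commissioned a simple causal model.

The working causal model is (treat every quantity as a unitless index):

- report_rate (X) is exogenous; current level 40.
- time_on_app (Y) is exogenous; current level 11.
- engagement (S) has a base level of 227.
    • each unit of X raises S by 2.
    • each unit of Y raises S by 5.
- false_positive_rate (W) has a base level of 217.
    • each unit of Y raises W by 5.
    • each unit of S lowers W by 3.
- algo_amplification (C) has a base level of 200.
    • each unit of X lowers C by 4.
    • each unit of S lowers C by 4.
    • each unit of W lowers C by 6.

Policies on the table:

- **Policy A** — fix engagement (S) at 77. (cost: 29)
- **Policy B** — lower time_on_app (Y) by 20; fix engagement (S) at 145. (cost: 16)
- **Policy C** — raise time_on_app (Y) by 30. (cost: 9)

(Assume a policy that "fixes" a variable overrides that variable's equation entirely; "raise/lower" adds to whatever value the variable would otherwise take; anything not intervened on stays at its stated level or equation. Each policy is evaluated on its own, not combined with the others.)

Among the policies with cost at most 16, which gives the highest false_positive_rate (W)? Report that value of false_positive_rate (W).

-263

Policy B (Y − 20, S := 145):
  X = 40
  Y = 11 − 20 = -9
  S = 145
  W = 217 + 5·(-9) − 3·145 = -263
Policy C (Y + 30):
  X = 40
  Y = 11 + 30 = 41
  S = 227 + 2·40 + 5·41 = 512
  W = 217 + 5·41 − 3·512 = -1114
Comparing — Policy B: W=-263, Policy C: W=-1114. Highest is -263 (Policy B).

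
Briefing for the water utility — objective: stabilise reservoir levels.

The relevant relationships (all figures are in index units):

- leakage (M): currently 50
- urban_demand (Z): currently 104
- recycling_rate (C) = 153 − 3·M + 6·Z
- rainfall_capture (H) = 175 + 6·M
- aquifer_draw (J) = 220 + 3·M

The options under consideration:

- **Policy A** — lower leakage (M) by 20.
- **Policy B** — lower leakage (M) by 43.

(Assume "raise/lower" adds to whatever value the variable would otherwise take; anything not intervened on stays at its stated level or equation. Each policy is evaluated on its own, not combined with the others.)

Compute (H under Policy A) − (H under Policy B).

Policy A (M − 20):
  M = 50 − 20 = 30
  H = 175 + 6·30 = 355
Policy B (M − 43):
  M = 50 − 43 = 7
  H = 175 + 6·7 = 217
H: 355 − 217 = 138

138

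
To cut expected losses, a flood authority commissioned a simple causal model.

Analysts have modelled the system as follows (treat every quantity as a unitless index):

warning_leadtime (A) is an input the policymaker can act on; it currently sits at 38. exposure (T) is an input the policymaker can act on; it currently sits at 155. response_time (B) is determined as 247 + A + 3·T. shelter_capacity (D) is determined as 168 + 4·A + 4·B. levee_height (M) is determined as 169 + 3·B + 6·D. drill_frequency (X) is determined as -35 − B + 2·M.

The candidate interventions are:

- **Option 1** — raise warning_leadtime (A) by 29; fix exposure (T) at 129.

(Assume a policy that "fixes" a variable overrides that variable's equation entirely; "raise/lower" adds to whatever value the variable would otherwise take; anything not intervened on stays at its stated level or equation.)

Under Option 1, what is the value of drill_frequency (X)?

Option 1 (A + 29, T := 129):
  A = 38 + 29 = 67
  T = 129
  B = 247 + 67 + 3·129 = 701
  D = 168 + 4·67 + 4·701 = 3240
  M = 169 + 3·701 + 6·3240 = 21712
  X = -35 − 701 + 2·21712 = 42688

42688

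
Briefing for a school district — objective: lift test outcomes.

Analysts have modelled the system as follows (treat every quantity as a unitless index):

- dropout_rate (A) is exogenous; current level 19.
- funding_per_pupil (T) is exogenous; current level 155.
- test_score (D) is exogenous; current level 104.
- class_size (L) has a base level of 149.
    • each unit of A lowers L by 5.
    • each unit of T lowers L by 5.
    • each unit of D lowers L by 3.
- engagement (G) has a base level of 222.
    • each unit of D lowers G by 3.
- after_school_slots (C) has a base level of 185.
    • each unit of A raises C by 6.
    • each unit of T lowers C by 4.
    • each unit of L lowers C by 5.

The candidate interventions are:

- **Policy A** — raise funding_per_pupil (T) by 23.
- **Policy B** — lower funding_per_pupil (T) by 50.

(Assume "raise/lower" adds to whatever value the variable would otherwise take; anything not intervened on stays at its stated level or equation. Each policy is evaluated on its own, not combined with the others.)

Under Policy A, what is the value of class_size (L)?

Policy A (T + 23):
  A = 19
  T = 155 + 23 = 178
  D = 104
  L = 149 − 5·19 − 5·178 − 3·104 = -1148

-1148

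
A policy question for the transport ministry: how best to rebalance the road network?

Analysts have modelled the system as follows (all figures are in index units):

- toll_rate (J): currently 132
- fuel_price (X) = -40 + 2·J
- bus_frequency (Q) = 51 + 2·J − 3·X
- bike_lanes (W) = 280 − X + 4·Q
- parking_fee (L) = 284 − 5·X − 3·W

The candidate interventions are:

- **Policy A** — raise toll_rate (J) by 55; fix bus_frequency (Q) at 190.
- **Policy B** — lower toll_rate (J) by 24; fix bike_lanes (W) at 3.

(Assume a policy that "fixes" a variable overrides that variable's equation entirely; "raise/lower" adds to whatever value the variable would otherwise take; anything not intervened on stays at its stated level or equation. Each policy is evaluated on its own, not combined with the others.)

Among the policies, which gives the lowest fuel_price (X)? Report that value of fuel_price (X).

176

Policy A (J + 55, Q := 190):
  J = 132 + 55 = 187
  X = -40 + 2·187 = 334
Policy B (J − 24, W := 3):
  J = 132 − 24 = 108
  X = -40 + 2·108 = 176
Comparing — Policy A: X=334, Policy B: X=176. Lowest is 176 (Policy B).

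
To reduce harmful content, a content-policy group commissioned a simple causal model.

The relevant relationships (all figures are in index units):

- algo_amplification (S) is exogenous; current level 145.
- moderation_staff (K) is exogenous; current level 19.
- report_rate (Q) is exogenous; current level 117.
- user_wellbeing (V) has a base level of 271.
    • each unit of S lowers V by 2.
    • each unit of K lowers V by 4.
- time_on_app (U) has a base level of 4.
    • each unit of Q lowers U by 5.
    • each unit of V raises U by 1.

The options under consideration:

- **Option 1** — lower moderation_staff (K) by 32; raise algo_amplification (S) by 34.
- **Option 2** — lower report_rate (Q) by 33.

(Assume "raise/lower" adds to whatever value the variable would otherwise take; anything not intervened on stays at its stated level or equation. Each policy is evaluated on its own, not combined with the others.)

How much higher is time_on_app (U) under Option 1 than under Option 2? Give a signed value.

Option 1 (K − 32, S + 34):
  S = 145 + 34 = 179
  K = 19 − 32 = -13
  Q = 117
  V = 271 − 2·179 − 4·(-13) = -35
  U = 4 − 5·117 + (-35) = -616
Option 2 (Q − 33):
  S = 145
  K = 19
  Q = 117 − 33 = 84
  V = 271 − 2·145 − 4·19 = -95
  U = 4 − 5·84 + (-95) = -511
U: -616 − (-511) = -105

-105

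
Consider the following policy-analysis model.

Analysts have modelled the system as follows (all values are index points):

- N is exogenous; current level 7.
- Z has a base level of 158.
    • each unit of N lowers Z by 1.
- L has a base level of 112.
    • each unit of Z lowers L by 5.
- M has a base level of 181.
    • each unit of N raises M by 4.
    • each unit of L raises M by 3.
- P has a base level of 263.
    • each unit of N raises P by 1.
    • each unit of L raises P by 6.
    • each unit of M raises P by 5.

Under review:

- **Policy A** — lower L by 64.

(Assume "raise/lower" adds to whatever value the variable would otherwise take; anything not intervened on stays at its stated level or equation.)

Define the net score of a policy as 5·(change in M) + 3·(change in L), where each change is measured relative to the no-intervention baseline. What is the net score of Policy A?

-1152

Baseline:
  N = 7
  Z = 158 − 7 = 151
  L = 112 − 5·151 = -643
  M = 181 + 4·7 + 3·(-643) = -1720
Policy A (L − 64):
  N = 7
  Z = 158 − 7 = 151
  L = 112 − 5·151 (−64 from intervention) = -707
  M = 181 + 4·7 + 3·(-707) = -1912
ΔM = -1912 − (-1720) = -192; ΔL = -707 − (-643) = -64
Score = 5·(-192) + 3·(-64) = -1152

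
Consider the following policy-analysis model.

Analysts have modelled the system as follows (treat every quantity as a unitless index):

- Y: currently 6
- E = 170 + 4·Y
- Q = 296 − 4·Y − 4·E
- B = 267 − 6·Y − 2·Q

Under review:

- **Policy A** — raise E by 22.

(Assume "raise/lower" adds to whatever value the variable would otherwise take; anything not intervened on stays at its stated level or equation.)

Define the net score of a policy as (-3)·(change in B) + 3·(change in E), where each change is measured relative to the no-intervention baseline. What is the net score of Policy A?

Baseline:
  Y = 6
  E = 170 + 4·6 = 194
  Q = 296 − 4·6 − 4·194 = -504
  B = 267 − 6·6 − 2·(-504) = 1239
Policy A (E + 22):
  Y = 6
  E = 170 + 4·6 (+22 from intervention) = 216
  Q = 296 − 4·6 − 4·216 = -592
  B = 267 − 6·6 − 2·(-592) = 1415
ΔB = 1415 − 1239 = 176; ΔE = 216 − 194 = 22
Score = (-3)·176 + 3·22 = -462

-462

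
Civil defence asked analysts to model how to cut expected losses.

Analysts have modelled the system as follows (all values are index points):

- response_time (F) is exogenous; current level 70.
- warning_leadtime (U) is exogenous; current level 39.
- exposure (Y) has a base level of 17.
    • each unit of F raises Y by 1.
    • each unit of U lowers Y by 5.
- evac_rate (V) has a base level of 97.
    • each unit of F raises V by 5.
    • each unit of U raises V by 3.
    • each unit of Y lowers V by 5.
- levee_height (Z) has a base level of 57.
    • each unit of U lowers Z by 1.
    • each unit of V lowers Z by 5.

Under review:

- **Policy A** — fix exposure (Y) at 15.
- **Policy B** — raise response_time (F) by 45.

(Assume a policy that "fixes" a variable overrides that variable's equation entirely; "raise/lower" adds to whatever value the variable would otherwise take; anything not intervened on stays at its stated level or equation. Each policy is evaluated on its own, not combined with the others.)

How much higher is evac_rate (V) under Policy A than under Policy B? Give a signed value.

-615

Policy A (Y := 15):
  F = 70
  U = 39
  Y = 15
  V = 97 + 5·70 + 3·39 − 5·15 = 489
Policy B (F + 45):
  F = 70 + 45 = 115
  U = 39
  Y = 17 + 115 − 5·39 = -63
  V = 97 + 5·115 + 3·39 − 5·(-63) = 1104
V: 489 − 1104 = -615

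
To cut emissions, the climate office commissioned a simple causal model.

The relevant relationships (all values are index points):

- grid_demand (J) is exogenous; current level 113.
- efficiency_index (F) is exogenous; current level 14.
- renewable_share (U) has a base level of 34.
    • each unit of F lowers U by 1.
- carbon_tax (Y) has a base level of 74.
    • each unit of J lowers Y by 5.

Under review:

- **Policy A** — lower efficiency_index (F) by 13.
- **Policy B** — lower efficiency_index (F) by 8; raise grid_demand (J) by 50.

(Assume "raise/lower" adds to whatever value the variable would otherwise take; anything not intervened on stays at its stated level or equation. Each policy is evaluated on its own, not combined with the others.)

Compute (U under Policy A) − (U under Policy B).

Policy A (F − 13):
  F = 14 − 13 = 1
  U = 34 − 1 = 33
Policy B (F − 8, J + 50):
  F = 14 − 8 = 6
  U = 34 − 6 = 28
U: 33 − 28 = 5

5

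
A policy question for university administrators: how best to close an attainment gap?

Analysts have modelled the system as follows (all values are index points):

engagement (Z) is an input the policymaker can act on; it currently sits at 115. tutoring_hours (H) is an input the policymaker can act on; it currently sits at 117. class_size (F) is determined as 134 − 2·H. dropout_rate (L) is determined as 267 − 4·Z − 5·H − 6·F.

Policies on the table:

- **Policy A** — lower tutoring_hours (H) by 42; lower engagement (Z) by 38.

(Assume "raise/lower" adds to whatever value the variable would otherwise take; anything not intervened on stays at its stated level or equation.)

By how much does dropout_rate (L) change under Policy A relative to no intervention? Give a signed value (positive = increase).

Baseline:
  Z = 115
  H = 117
  F = 134 − 2·117 = -100
  L = 267 − 4·115 − 5·117 − 6·(-100) = -178
Policy A (H − 42, Z − 38):
  Z = 115 − 38 = 77
  H = 117 − 42 = 75
  F = 134 − 2·75 = -16
  L = 267 − 4·77 − 5·75 − 6·(-16) = -320
Change in L: -320 − (-178) = -142

-142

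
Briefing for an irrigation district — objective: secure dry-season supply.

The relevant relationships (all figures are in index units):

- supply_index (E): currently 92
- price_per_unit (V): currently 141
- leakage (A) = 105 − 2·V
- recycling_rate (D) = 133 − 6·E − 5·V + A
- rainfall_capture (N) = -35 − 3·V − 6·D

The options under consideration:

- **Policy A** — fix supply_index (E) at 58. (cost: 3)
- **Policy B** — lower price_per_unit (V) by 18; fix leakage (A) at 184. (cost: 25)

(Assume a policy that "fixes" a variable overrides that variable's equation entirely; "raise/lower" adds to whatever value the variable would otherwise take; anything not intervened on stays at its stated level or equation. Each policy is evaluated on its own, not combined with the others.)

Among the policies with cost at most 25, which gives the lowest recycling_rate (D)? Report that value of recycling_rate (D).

Policy A (E := 58):
  E = 58
  V = 141
  A = 105 − 2·141 = -177
  D = 133 − 6·58 − 5·141 + (-177) = -1097
Policy B (V − 18, A := 184):
  E = 92
  V = 141 − 18 = 123
  A = 184
  D = 133 − 6·92 − 5·123 + 184 = -850
Comparing — Policy A: D=-1097, Policy B: D=-850. Lowest is -1097 (Policy A).

-1097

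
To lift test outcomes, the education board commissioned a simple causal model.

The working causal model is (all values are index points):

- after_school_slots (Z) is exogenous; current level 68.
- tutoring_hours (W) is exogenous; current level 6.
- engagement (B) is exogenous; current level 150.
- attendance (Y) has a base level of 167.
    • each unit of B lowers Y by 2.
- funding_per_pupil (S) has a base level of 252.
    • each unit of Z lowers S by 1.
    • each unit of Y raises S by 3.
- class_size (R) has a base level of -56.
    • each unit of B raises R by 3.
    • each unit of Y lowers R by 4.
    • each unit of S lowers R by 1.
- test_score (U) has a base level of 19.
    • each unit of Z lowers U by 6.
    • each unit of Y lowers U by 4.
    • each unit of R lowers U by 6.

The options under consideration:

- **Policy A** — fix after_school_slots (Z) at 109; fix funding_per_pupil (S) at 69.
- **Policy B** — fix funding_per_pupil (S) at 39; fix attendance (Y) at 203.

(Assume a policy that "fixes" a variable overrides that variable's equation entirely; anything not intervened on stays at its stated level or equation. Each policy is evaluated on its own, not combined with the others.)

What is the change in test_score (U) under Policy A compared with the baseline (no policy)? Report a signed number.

Baseline:
  Z = 68
  B = 150
  Y = 167 − 2·150 = -133
  S = 252 − 68 + 3·(-133) = -215
  R = -56 + 3·150 − 4·(-133) − (-215) = 1141
  U = 19 − 6·68 − 4·(-133) − 6·1141 = -6703
Policy A (Z := 109, S := 69):
  Z = 109
  B = 150
  Y = 167 − 2·150 = -133
  S = 69
  R = -56 + 3·150 − 4·(-133) − 69 = 857
  U = 19 − 6·109 − 4·(-133) − 6·857 = -5245
Change in U: -5245 − (-6703) = 1458

1458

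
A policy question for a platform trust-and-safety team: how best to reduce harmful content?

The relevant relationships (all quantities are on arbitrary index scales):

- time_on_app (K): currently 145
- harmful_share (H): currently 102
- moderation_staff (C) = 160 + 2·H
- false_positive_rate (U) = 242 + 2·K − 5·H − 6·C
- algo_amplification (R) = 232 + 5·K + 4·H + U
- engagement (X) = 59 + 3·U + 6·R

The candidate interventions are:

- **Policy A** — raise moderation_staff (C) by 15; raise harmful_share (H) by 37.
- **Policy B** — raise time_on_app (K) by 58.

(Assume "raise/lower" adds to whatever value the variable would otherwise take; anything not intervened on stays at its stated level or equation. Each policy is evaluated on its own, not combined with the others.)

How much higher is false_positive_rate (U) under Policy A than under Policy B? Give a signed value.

-835

Policy A (C + 15, H + 37):
  K = 145
  H = 102 + 37 = 139
  C = 160 + 2·139 (+15 from intervention) = 453
  U = 242 + 2·145 − 5·139 − 6·453 = -2881
Policy B (K + 58):
  K = 145 + 58 = 203
  H = 102
  C = 160 + 2·102 = 364
  U = 242 + 2·203 − 5·102 − 6·364 = -2046
U: -2881 − (-2046) = -835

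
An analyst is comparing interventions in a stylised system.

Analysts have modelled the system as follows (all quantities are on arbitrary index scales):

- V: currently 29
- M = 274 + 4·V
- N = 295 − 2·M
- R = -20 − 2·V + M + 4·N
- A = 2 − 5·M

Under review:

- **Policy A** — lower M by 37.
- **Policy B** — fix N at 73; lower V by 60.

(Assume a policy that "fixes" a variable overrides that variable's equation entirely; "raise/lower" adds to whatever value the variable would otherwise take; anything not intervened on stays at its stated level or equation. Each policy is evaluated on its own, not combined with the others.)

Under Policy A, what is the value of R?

Policy A (M − 37):
  V = 29
  M = 274 + 4·29 (−37 from intervention) = 353
  N = 295 − 2·353 = -411
  R = -20 − 2·29 + 353 + 4·(-411) = -1369

-1369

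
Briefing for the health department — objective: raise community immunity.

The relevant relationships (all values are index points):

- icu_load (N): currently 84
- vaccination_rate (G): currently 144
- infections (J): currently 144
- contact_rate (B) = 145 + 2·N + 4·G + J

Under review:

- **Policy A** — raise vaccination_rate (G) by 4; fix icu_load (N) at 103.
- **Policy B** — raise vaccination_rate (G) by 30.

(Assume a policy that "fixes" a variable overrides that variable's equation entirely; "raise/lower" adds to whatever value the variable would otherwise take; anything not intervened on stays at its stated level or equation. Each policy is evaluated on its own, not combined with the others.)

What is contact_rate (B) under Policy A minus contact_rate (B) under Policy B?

-66

Policy A (G + 4, N := 103):
  N = 103
  G = 144 + 4 = 148
  J = 144
  B = 145 + 2·103 + 4·148 + 144 = 1087
Policy B (G + 30):
  N = 84
  G = 144 + 30 = 174
  J = 144
  B = 145 + 2·84 + 4·174 + 144 = 1153
B: 1087 − 1153 = -66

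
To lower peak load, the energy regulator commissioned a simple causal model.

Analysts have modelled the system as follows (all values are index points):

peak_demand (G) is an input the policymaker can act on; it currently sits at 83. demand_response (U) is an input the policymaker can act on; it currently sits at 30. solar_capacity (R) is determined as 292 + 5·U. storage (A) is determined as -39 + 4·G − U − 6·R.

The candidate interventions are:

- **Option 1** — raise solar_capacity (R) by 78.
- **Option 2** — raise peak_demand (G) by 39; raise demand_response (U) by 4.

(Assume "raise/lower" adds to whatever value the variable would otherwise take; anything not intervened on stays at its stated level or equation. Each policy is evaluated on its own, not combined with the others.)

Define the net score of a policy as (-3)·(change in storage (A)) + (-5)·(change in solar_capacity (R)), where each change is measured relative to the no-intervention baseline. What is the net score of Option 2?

Baseline:
  G = 83
  U = 30
  R = 292 + 5·30 = 442
  A = -39 + 4·83 − 30 − 6·442 = -2389
Option 2 (G + 39, U + 4):
  G = 83 + 39 = 122
  U = 30 + 4 = 34
  R = 292 + 5·34 = 462
  A = -39 + 4·122 − 34 − 6·462 = -2357
ΔA = -2357 − (-2389) = 32; ΔR = 462 − 442 = 20
Score = (-3)·32 + (-5)·20 = -196

-196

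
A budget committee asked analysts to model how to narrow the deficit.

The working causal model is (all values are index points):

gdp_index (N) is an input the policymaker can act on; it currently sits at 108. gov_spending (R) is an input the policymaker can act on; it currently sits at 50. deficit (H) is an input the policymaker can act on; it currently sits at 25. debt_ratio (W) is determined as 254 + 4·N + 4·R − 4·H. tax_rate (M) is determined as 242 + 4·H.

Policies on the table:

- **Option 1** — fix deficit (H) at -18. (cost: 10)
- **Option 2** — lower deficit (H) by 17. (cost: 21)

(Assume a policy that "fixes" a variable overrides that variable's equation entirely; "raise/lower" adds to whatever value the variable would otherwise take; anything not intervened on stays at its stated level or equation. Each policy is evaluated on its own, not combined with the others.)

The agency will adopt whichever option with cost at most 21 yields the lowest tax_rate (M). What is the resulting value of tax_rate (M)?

Option 1 (H := -18):
  H = -18
  M = 242 + 4·(-18) = 170
Option 2 (H − 17):
  H = 25 − 17 = 8
  M = 242 + 4·8 = 274
Comparing — Option 1: M=170, Option 2: M=274. Lowest is 170 (Option 1).

170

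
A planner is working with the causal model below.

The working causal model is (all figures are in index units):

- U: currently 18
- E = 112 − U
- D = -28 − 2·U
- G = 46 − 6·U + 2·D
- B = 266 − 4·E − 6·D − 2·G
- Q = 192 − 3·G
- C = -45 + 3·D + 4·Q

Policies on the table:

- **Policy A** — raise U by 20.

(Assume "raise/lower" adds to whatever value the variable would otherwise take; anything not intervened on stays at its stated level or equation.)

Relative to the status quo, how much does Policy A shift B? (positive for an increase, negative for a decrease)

720

Baseline:
  U = 18
  E = 112 − 18 = 94
  D = -28 − 2·18 = -64
  G = 46 − 6·18 + 2·(-64) = -190
  B = 266 − 4·94 − 6·(-64) − 2·(-190) = 654
Policy A (U + 20):
  U = 18 + 20 = 38
  E = 112 − 38 = 74
  D = -28 − 2·38 = -104
  G = 46 − 6·38 + 2·(-104) = -390
  B = 266 − 4·74 − 6·(-104) − 2·(-390) = 1374
Change in B: 1374 − 654 = 720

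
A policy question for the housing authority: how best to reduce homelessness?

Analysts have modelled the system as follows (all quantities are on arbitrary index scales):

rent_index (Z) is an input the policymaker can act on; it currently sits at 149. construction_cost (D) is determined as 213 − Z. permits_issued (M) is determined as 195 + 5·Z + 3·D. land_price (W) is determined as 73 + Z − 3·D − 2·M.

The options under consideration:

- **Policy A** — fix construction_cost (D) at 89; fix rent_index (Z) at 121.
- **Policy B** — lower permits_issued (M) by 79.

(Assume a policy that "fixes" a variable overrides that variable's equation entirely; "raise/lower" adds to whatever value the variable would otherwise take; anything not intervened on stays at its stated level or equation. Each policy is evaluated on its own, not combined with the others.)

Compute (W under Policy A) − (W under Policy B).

-131

Policy A (D := 89, Z := 121):
  Z = 121
  D = 89
  M = 195 + 5·121 + 3·89 = 1067
  W = 73 + 121 − 3·89 − 2·1067 = -2207
Policy B (M − 79):
  Z = 149
  D = 213 − 149 = 64
  M = 195 + 5·149 + 3·64 (−79 from intervention) = 1053
  W = 73 + 149 − 3·64 − 2·1053 = -2076
W: -2207 − (-2076) = -131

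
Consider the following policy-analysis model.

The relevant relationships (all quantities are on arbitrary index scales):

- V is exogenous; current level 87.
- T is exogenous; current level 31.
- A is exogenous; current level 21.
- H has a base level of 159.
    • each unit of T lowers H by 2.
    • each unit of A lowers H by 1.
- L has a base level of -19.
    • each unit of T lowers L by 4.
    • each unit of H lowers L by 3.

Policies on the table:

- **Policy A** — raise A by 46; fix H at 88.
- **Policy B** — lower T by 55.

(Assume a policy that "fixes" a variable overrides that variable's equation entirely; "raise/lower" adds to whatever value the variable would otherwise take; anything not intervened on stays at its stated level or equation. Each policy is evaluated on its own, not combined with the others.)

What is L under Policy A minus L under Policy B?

Policy A (A + 46, H := 88):
  T = 31
  A = 21 + 46 = 67
  H = 88
  L = -19 − 4·31 − 3·88 = -407
Policy B (T − 55):
  T = 31 − 55 = -24
  A = 21
  H = 159 − 2·(-24) − 21 = 186
  L = -19 − 4·(-24) − 3·186 = -481
L: -407 − (-481) = 74

74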